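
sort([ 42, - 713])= [ - 713, 42]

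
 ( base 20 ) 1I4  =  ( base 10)764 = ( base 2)1011111100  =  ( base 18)268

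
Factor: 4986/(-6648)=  - 2^( - 2)*3^1 =-3/4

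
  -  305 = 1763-2068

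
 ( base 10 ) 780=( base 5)11110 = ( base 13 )480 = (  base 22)1DA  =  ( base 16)30c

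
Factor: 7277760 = 2^6*3^2*5^1*7^1*19^2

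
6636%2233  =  2170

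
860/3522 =430/1761 = 0.24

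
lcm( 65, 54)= 3510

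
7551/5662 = 1+1889/5662 = 1.33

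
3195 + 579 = 3774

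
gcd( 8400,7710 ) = 30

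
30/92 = 15/46 = 0.33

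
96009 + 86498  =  182507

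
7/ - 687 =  - 1+680/687 = - 0.01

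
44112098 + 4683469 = 48795567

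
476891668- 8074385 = 468817283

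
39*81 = 3159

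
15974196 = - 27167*( - 588) 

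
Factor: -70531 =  - 251^1*281^1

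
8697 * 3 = 26091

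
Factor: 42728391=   3^5*175837^1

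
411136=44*9344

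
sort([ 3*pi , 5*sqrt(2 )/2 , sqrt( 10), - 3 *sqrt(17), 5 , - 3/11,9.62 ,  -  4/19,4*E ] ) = [ - 3*sqrt ( 17 ), - 3/11, - 4/19, sqrt(10 ),5*sqrt( 2 )/2, 5, 3*pi,9.62, 4*E]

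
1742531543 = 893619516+848912027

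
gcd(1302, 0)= 1302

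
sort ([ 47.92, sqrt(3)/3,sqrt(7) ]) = [ sqrt ( 3)/3,sqrt( 7 ),47.92 ] 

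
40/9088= 5/1136 = 0.00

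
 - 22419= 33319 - 55738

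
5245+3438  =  8683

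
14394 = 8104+6290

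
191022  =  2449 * 78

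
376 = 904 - 528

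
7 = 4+3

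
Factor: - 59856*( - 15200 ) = 909811200 = 2^9 * 3^1 * 5^2 * 19^1*29^1*43^1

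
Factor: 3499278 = 2^1 * 3^1 * 583213^1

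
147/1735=147/1735 =0.08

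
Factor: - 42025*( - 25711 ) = 1080504775= 5^2 * 7^1*41^2*3673^1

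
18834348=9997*1884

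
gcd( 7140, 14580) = 60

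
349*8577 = 2993373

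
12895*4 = 51580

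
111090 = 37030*3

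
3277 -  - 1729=5006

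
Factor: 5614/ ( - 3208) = - 7/4=-  2^( - 2 ) * 7^1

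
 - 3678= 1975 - 5653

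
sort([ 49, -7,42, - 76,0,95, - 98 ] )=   [-98, - 76, - 7, 0,42, 49,  95] 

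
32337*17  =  549729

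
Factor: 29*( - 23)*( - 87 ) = 58029= 3^1 * 23^1*  29^2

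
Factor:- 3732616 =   -  2^3*113^1*4129^1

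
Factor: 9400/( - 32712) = - 25/87 =- 3^ (-1) * 5^2*29^ (  -  1)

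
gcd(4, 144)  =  4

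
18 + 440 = 458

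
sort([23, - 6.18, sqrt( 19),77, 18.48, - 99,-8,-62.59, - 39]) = [-99,-62.59,-39 , - 8,  -  6.18, sqrt( 19),18.48,  23, 77 ] 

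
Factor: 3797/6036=2^( - 2)*3^(  -  1)*503^ ( - 1)*3797^1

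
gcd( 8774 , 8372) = 2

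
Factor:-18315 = -3^2*5^1*11^1*37^1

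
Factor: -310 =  - 2^1 * 5^1*31^1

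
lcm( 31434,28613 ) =2231814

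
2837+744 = 3581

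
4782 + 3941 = 8723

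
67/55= 67/55  =  1.22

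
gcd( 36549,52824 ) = 93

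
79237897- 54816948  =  24420949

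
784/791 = 112/113 = 0.99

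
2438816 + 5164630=7603446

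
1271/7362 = 1271/7362= 0.17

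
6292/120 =1573/30 =52.43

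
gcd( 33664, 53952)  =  64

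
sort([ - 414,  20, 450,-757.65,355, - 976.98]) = [ - 976.98, - 757.65,-414,20,355,450] 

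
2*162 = 324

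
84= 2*42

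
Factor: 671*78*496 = 25959648 = 2^5*3^1*11^1*13^1*31^1*61^1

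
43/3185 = 43/3185 = 0.01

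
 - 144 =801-945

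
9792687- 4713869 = 5078818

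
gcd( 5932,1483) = 1483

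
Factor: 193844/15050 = 322/25 = 2^1*5^( - 2)*7^1*23^1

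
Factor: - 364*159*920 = - 53245920 = - 2^5*3^1* 5^1*7^1*13^1* 23^1*53^1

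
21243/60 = 7081/20 = 354.05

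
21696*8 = 173568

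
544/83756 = 136/20939 =0.01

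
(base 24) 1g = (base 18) 24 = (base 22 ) 1i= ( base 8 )50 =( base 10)40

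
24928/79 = 24928/79  =  315.54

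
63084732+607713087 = 670797819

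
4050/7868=2025/3934 = 0.51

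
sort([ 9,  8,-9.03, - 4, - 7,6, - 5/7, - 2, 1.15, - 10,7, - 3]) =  [-10, - 9.03, - 7, - 4, - 3, - 2,-5/7, 1.15, 6,7, 8, 9]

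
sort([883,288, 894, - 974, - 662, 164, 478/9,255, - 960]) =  [ - 974, - 960,-662, 478/9,164, 255,  288,883,894 ]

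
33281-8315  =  24966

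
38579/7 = 5511 + 2/7 = 5511.29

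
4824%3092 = 1732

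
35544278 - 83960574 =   -  48416296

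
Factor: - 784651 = - 7^1*197^1*569^1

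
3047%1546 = 1501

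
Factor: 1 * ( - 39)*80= - 2^4*3^1*5^1*13^1 =- 3120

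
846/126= 6 + 5/7 = 6.71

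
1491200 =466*3200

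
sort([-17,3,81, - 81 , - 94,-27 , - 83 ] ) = [ - 94, - 83, - 81, - 27,-17,3,81 ] 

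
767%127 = 5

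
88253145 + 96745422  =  184998567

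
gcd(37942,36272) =2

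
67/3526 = 67/3526= 0.02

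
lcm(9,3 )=9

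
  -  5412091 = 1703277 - 7115368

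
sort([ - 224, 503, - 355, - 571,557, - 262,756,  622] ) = [ - 571, - 355,  -  262, - 224, 503  ,  557, 622,756 ]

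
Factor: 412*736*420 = 2^9*3^1*5^1*7^1*23^1*103^1 = 127357440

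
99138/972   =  16523/162  =  101.99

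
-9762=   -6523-3239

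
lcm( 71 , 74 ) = 5254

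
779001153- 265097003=513904150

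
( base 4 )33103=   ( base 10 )979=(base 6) 4311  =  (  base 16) 3D3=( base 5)12404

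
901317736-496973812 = 404343924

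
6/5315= 6/5315 = 0.00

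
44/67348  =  11/16837 =0.00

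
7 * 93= 651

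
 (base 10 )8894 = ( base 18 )1982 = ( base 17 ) 1dd3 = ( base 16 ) 22BE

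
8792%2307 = 1871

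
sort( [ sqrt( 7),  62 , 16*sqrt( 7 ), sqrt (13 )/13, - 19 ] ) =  [ - 19, sqrt( 13 )/13, sqrt (7),16 * sqrt(7 ),62] 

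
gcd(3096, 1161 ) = 387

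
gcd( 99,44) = 11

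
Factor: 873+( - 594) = 3^2 * 31^1 =279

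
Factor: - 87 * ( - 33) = 2871  =  3^2*11^1*29^1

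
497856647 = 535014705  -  37158058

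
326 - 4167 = - 3841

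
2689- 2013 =676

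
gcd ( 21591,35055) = 9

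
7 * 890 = 6230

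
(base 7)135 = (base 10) 75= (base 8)113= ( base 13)5a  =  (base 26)2N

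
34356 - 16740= 17616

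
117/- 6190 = -1+6073/6190  =  - 0.02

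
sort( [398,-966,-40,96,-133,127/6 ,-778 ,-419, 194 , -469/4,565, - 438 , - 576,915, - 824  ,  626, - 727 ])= [ - 966,-824, - 778, - 727, - 576,  -  438, - 419, - 133, - 469/4,-40, 127/6, 96, 194, 398,565, 626,915 ]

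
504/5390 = 36/385 = 0.09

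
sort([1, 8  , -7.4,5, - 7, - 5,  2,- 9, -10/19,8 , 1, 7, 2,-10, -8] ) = [ - 10,-9, - 8, - 7.4, - 7, - 5, - 10/19, 1, 1,2,2 , 5, 7, 8, 8 ] 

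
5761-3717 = 2044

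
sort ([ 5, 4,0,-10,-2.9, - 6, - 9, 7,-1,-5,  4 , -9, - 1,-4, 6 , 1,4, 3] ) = [- 10 ,  -  9,-9, - 6, - 5, - 4, - 2.9, - 1, - 1,0, 1  ,  3,4, 4, 4,5, 6, 7]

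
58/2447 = 58/2447 = 0.02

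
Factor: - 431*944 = -2^4*59^1*431^1 = - 406864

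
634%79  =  2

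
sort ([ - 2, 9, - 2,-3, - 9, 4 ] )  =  [ - 9, - 3, - 2,-2, 4,9]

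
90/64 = 1  +  13/32 = 1.41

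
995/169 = 5 + 150/169= 5.89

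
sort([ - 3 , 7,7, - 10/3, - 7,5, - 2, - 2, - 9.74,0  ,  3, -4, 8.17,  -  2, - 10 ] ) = [ - 10 ,-9.74, - 7, - 4, - 10/3, - 3, - 2, - 2, - 2,0,3, 5,7,7, 8.17 ] 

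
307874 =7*43982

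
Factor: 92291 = 41^1*2251^1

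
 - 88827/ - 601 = 88827/601 = 147.80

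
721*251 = 180971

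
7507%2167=1006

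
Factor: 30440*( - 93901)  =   - 2858346440 = -  2^3*5^1*761^1*93901^1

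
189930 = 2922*65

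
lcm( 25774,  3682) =25774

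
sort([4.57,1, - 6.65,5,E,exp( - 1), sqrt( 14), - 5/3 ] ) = [ - 6.65,-5/3,exp ( - 1 ),1,E,sqrt ( 14),4.57,5] 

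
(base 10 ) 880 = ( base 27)15g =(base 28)13c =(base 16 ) 370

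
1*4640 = 4640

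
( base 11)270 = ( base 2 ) 100111111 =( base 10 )319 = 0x13f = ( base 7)634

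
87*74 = 6438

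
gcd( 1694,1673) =7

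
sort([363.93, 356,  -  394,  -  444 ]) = [  -  444, - 394,356, 363.93 ]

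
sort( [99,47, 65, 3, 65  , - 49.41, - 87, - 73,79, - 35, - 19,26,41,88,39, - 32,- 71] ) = [ - 87 ,-73, - 71, - 49.41, - 35,-32, -19 , 3, 26, 39, 41,47 , 65, 65,79, 88,  99 ]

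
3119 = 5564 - 2445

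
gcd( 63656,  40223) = 73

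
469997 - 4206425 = - 3736428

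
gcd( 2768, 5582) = 2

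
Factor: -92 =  - 2^2*23^1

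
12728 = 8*1591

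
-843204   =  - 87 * 9692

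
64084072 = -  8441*( - 7592)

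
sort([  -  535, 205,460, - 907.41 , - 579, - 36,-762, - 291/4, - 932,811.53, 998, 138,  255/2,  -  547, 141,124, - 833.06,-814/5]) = [ - 932,-907.41, -833.06,-762, - 579, - 547,-535, - 814/5, - 291/4, - 36,124, 255/2, 138, 141,205, 460, 811.53, 998 ]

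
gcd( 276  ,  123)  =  3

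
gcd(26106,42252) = 6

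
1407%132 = 87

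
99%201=99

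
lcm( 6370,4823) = 337610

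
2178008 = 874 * 2492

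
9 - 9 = 0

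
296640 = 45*6592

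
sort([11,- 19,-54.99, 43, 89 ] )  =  [ - 54.99, - 19, 11, 43,89] 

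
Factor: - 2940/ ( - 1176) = 5/2 = 2^( -1)*5^1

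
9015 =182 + 8833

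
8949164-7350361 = 1598803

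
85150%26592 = 5374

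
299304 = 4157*72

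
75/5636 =75/5636 =0.01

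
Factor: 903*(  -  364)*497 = - 2^2*3^1 * 7^3*13^1 * 43^1*71^1 = -163359924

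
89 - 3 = 86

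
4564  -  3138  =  1426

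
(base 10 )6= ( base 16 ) 6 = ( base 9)6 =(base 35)6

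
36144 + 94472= 130616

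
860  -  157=703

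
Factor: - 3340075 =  - 5^2*17^1 * 29^1*271^1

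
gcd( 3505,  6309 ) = 701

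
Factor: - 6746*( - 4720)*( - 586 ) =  - 18658896320 = - 2^6*5^1*59^1*293^1*3373^1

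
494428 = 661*748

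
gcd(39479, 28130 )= 97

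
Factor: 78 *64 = 4992 = 2^7 * 3^1*13^1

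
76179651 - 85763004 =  - 9583353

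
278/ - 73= - 4  +  14/73 = -  3.81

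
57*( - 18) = - 1026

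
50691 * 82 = 4156662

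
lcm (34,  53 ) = 1802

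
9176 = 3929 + 5247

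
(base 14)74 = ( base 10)102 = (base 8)146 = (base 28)3I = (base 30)3c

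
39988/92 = 434 + 15/23= 434.65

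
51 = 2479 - 2428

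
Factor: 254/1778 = 1/7  =  7^ (-1)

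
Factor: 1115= 5^1*223^1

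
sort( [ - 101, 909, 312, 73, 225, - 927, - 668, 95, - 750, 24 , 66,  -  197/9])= [ - 927, - 750, - 668, - 101,-197/9, 24,66, 73,95,225,312, 909]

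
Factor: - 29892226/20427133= - 2^1*7^1*13^1*23^1*37^1*97^ (-1 )*193^1*251^( - 1 )*839^( - 1) 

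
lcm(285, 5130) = 5130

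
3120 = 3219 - 99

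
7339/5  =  7339/5 = 1467.80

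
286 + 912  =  1198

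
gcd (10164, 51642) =6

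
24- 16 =8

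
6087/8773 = 6087/8773 = 0.69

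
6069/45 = 2023/15 = 134.87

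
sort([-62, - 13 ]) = [ - 62, - 13]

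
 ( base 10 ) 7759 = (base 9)11571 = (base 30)8ij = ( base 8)17117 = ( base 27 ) aha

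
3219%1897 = 1322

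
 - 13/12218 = -1 + 12205/12218 = - 0.00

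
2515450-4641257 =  - 2125807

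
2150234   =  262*8207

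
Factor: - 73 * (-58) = 4234 =2^1*29^1*73^1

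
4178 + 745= 4923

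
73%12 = 1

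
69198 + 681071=750269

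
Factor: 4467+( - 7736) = - 7^1* 467^1 = - 3269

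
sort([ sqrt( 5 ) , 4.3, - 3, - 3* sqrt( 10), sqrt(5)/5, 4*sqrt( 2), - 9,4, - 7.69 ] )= [-3*sqrt(10), - 9, - 7.69 , - 3 , sqrt(5 ) /5, sqrt(5), 4,4.3,  4*sqrt(2) ]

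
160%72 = 16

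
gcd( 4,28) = 4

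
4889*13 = 63557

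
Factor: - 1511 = -1511^1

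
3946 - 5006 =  - 1060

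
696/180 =3 + 13/15 = 3.87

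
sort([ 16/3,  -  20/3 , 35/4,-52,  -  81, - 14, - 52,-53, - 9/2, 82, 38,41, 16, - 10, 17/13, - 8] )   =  [ - 81, - 53, - 52, - 52,-14, - 10,-8, - 20/3,  -  9/2,17/13, 16/3 , 35/4, 16, 38,41, 82 ]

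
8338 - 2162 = 6176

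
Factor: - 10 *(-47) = 470 = 2^1 * 5^1*47^1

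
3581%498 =95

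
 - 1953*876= - 1710828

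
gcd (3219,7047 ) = 87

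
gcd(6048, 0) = 6048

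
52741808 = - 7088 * ( - 7441 )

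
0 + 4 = 4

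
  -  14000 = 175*( - 80) 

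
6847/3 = 6847/3 = 2282.33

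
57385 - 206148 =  - 148763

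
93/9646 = 93/9646= 0.01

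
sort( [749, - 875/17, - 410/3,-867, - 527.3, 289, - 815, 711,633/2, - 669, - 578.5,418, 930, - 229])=[-867, - 815, - 669,-578.5,-527.3,-229,-410/3, - 875/17,289, 633/2, 418, 711,749,930]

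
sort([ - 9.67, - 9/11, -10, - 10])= [ - 10  , - 10, - 9.67,-9/11] 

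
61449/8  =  7681 + 1/8 = 7681.12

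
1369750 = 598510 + 771240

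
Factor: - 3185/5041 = -5^1*7^2*13^1*71^(  -  2 ) 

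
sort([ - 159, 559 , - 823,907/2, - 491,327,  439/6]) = [ - 823, - 491, - 159, 439/6, 327 , 907/2,  559]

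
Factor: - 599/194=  - 2^( - 1 )*97^ ( - 1)*599^1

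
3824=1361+2463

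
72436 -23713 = 48723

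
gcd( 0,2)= 2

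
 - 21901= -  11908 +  - 9993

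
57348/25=57348/25 = 2293.92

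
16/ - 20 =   -  1 + 1/5  =  - 0.80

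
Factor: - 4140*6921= -2^2*3^4*5^1*23^1*769^1 = - 28652940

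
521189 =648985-127796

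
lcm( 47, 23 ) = 1081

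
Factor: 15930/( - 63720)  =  -2^(  -  2 )= - 1/4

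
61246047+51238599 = 112484646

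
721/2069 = 721/2069 = 0.35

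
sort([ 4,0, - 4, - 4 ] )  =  [-4, - 4,0,4 ]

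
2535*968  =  2453880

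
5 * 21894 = 109470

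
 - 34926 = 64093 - 99019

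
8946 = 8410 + 536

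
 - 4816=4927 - 9743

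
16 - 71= - 55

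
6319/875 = 6319/875 = 7.22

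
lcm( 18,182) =1638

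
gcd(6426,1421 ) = 7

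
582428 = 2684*217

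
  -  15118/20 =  - 756+1/10= - 755.90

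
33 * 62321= 2056593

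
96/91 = 1 + 5/91   =  1.05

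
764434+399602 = 1164036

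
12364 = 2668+9696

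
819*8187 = 6705153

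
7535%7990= 7535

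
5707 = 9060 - 3353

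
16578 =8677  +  7901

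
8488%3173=2142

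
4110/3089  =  4110/3089 = 1.33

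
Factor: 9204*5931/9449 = 2^2*3^3*11^( - 1)*13^1*59^1*659^1* 859^( - 1 ) = 54588924/9449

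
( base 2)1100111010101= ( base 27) 91P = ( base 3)100001221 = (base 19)i61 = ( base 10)6613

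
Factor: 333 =3^2*37^1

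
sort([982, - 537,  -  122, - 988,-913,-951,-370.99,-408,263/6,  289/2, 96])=[ - 988, - 951, - 913, - 537,-408, - 370.99, - 122, 263/6, 96,289/2,  982] 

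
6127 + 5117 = 11244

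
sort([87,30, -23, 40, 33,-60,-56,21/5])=[ - 60,-56, - 23,21/5,30,  33,40,87]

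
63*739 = 46557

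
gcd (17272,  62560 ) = 136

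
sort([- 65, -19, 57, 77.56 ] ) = [ - 65, - 19,57, 77.56]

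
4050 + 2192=6242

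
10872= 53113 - 42241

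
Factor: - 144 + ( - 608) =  - 752 = - 2^4*47^1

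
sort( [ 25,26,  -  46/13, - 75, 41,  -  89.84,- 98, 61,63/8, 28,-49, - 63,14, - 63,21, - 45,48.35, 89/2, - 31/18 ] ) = [- 98, - 89.84,-75, - 63, - 63, - 49, - 45, - 46/13, - 31/18, 63/8,14, 21,25, 26,28,41,89/2, 48.35 , 61]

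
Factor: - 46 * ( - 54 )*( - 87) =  - 216108 = -2^2 *3^4*23^1*29^1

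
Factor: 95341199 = 95341199^1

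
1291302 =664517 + 626785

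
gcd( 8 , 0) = 8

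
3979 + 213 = 4192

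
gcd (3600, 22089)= 3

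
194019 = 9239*21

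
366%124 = 118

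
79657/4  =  79657/4 = 19914.25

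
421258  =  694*607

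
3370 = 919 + 2451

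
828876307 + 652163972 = 1481040279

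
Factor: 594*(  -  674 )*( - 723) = 289457388 = 2^2*3^4*11^1*241^1*337^1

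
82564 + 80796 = 163360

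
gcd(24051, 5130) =3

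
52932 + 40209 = 93141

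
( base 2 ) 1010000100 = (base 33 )jh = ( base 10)644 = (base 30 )le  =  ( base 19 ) 1eh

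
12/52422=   2/8737 = 0.00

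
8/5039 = 8/5039  =  0.00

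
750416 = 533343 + 217073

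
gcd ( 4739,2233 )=7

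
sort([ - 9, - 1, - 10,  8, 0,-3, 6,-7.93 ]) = [ - 10 , - 9, -7.93, - 3 , - 1, 0,6,  8]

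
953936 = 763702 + 190234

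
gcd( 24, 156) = 12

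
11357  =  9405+1952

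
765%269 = 227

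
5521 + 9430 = 14951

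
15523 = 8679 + 6844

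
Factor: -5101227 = -3^2*37^1*15319^1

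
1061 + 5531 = 6592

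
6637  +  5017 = 11654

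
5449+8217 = 13666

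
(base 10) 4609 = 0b1001000000001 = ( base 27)68j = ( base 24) 801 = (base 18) e41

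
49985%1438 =1093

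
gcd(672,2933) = 7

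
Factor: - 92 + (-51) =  - 143 = -11^1 * 13^1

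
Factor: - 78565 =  - 5^1*19^1 *827^1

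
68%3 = 2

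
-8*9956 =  - 79648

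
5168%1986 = 1196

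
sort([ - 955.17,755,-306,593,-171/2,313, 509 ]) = [- 955.17,-306, - 171/2, 313, 509,593,755 ]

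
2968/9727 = 2968/9727 = 0.31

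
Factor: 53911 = 11^1*  13^2 * 29^1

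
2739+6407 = 9146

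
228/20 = 11 + 2/5=11.40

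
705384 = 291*2424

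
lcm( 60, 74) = 2220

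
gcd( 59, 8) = 1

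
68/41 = 68/41 = 1.66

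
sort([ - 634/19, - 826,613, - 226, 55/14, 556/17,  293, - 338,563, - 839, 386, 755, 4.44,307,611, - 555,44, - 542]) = [ - 839 ,-826,-555, - 542, - 338, - 226,- 634/19,55/14, 4.44,556/17,44,293,  307, 386,563,611,613, 755 ] 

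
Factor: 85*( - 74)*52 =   -  327080 = - 2^3*5^1*13^1 * 17^1 * 37^1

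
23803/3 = 7934 + 1/3 = 7934.33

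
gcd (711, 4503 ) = 237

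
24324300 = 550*44226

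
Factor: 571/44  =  2^( - 2)*11^( - 1 ) *571^1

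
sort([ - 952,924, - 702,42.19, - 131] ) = [ - 952, - 702, - 131,42.19,924 ]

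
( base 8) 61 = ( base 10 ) 49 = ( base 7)100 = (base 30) 1J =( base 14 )37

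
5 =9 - 4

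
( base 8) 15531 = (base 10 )7001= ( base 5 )211001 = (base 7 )26261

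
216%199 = 17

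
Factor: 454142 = 2^1*13^1*17467^1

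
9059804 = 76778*118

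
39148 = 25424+13724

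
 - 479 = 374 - 853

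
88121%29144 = 689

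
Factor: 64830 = 2^1*3^1*5^1*2161^1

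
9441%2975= 516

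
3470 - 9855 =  - 6385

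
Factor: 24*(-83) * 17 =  - 2^3*3^1*17^1*83^1 = - 33864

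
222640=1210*184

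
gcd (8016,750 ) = 6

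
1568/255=1568/255   =  6.15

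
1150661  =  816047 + 334614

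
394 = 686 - 292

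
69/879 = 23/293 = 0.08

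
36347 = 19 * 1913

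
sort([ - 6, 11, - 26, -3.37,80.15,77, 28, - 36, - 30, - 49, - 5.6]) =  [ - 49, - 36, - 30, - 26, - 6, - 5.6, - 3.37, 11, 28, 77, 80.15]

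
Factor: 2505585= 3^1*5^1*167039^1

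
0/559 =0 = 0.00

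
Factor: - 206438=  -2^1*233^1*443^1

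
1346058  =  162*8309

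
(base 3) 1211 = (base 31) 1i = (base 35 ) 1E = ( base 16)31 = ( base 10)49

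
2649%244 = 209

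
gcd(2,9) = 1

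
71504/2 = 35752 = 35752.00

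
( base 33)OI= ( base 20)20a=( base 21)1hc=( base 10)810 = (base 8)1452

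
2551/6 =425+1/6 = 425.17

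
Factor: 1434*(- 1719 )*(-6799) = 2^1*3^3* 13^1*191^1*239^1*523^1=16759847754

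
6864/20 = 1716/5 = 343.20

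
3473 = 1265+2208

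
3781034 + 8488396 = 12269430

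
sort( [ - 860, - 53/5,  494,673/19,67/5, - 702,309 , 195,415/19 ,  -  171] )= [-860, - 702, - 171,-53/5,  67/5,415/19, 673/19, 195, 309,494] 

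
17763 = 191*93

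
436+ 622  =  1058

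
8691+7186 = 15877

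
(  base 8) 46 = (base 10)38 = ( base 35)13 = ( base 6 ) 102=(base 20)1I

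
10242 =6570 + 3672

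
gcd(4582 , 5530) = 158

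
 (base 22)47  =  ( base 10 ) 95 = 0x5F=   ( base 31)32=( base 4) 1133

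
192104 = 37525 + 154579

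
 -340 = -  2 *170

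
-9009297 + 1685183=-7324114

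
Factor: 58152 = 2^3 *3^1* 2423^1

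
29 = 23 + 6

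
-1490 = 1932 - 3422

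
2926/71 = 2926/71 = 41.21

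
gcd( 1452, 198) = 66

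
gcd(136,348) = 4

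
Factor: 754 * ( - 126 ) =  - 95004=-2^2*3^2 *7^1*13^1*29^1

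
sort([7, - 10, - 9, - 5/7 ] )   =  [-10, - 9, - 5/7,7] 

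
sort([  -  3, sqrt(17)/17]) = [-3,sqrt(17)/17 ] 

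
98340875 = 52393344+45947531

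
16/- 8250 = -1 + 4117/4125 =- 0.00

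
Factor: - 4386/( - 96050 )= 3^1 * 5^( - 2) * 43^1*113^( - 1 ) = 129/2825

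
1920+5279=7199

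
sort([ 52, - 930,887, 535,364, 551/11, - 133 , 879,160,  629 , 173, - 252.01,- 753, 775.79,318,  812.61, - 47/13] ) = [-930, - 753, - 252.01, - 133,-47/13,551/11 , 52 , 160,173 , 318,364,535 , 629, 775.79,812.61, 879,887]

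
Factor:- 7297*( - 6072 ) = 44307384 = 2^3*3^1*11^1*23^1*7297^1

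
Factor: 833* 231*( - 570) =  - 2^1*3^2*5^1*7^3*11^1 * 17^1*19^1= - 109681110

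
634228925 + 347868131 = 982097056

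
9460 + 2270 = 11730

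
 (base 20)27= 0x2F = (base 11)43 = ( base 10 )47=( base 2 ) 101111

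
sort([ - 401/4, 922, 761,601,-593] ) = [ - 593, - 401/4,  601, 761 , 922]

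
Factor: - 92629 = -211^1*439^1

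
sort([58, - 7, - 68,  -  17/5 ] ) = [ - 68, - 7 , - 17/5,58]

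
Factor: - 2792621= - 13^1 * 214817^1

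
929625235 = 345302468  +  584322767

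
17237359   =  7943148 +9294211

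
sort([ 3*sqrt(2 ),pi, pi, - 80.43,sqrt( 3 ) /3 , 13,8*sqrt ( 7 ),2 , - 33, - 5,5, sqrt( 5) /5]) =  [- 80.43,  -  33, - 5,sqrt( 5 )/5,  sqrt ( 3)/3 , 2, pi, pi, 3*sqrt( 2),5,13,8*sqrt(7)]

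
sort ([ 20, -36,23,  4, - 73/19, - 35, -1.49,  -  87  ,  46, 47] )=[  -  87, - 36, - 35,- 73/19,-1.49, 4, 20, 23,  46, 47]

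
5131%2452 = 227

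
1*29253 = 29253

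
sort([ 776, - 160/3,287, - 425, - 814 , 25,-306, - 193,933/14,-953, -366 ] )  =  [ - 953,  -  814, - 425, - 366,  -  306,  -  193,-160/3 , 25,933/14 , 287,776 ]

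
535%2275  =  535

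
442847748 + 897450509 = 1340298257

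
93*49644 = 4616892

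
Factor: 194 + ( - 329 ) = -3^3*  5^1 =- 135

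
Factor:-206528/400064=  -  461/893 = - 19^( - 1)*47^ ( - 1 )* 461^1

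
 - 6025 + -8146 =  - 14171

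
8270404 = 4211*1964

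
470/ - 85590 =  - 1 + 8512/8559 = - 0.01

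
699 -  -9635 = 10334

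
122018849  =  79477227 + 42541622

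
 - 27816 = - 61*456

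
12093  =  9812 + 2281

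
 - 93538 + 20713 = - 72825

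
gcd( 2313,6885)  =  9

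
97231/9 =10803 + 4/9 = 10803.44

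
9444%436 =288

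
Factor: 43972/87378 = 21986/43689 = 2^1*3^ ( - 1)*10993^1*14563^( - 1)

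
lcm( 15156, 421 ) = 15156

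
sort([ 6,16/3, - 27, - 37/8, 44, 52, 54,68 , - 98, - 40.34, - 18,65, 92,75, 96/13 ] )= [ - 98, - 40.34, - 27, - 18, - 37/8, 16/3, 6, 96/13,44, 52, 54, 65,68,75,92 ]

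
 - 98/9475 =-98/9475 = - 0.01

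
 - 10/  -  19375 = 2/3875 = 0.00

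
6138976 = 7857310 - 1718334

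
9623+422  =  10045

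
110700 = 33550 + 77150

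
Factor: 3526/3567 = 86/87=2^1*3^ ( - 1) * 29^( - 1)*43^1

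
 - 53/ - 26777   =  53/26777=0.00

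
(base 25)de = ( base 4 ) 11103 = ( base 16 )153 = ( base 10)339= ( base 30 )B9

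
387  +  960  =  1347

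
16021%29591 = 16021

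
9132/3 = 3044 = 3044.00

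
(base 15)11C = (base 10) 252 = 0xfc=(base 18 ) E0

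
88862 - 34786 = 54076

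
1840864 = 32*57527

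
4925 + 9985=14910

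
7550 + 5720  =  13270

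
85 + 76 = 161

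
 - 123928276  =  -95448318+-28479958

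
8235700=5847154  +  2388546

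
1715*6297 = 10799355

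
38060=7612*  5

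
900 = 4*225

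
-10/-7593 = 10/7593  =  0.00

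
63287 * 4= 253148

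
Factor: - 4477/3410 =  - 2^(  -  1) *5^ (-1)*11^1 * 31^(-1) *37^1 = -  407/310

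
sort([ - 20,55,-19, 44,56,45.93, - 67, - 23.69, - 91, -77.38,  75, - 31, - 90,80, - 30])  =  [ - 91, -90 , - 77.38,- 67, - 31 , - 30, - 23.69,-20, - 19, 44, 45.93,55,56,  75,80 ] 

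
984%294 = 102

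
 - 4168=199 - 4367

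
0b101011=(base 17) 29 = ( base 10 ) 43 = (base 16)2B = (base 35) 18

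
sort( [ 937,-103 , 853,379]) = [ - 103 , 379,853,937 ] 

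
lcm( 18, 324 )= 324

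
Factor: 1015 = 5^1*7^1*29^1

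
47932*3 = 143796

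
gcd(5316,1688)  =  4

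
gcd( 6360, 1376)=8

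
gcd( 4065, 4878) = 813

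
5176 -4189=987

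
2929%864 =337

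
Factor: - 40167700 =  - 2^2*5^2 * 41^1* 97^1*101^1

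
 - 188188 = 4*(- 47047) 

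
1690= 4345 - 2655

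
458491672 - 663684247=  - 205192575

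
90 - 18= 72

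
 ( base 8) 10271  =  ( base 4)1002321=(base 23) 823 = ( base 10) 4281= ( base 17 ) EDE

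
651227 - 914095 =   -  262868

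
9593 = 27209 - 17616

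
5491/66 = 5491/66 =83.20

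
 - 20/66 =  - 1 + 23/33 = -0.30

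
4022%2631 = 1391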